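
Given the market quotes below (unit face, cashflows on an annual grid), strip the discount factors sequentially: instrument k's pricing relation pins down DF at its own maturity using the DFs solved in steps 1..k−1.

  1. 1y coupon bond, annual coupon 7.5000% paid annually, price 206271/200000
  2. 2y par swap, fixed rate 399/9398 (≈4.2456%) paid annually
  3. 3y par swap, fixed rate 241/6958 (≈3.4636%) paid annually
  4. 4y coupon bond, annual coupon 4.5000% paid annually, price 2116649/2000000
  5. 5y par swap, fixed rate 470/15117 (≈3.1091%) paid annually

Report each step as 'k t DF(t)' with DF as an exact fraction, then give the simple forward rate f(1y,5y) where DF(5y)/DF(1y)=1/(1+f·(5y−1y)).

step 1 [1y] bond c/1=3/40: DF=(206271/200000 − 3/40·(0))/(1+3/40) = 4797/5000 ≈ 0.959400
step 2 [2y] swap r/1=399/9398: DF=(1 − 399/9398·(0.959400))/(1+399/9398) = 4601/5000 ≈ 0.920200
step 3 [3y] swap r/1=241/6958: DF=(1 − 241/6958·(0.959400+0.920200))/(1+241/6958) = 2259/2500 ≈ 0.903600
step 4 [4y] bond c/1=9/200: DF=(2116649/2000000 − 9/200·(0.959400+0.920200+0.903600))/(1+9/200) = 8929/10000 ≈ 0.892900
step 5 [5y] swap r/1=470/15117: DF=(1 − 470/15117·(0.959400+0.920200+0.903600+0.892900))/(1+470/15117) = 859/1000 ≈ 0.859000

1 1 4797/5000
2 2 4601/5000
3 3 2259/2500
4 4 8929/10000
5 5 859/1000
f(1y,5y) = ((4797/5000)/(859/1000) − 1)/(4) = 251/8590 ≈ 2.9220%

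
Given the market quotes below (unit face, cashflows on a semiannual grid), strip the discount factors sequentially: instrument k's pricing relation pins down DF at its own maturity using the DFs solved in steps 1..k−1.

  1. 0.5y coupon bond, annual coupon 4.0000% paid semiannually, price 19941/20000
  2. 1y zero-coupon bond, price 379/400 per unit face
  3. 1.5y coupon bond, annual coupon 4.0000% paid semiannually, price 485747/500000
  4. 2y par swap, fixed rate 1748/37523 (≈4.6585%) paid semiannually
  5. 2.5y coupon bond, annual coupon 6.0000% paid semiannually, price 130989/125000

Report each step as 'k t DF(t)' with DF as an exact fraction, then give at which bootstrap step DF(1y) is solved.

step 1 [0.5y] bond c/2=1/50: DF=(19941/20000 − 1/50·(0))/(1+1/50) = 391/400 ≈ 0.977500
step 2 [1y] zero: DF = P = 379/400 ≈ 0.947500
step 3 [1.5y] bond c/2=1/50: DF=(485747/500000 − 1/50·(0.977500+0.947500))/(1+1/50) = 9147/10000 ≈ 0.914700
step 4 [2y] swap r/2=874/37523: DF=(1 − 874/37523·(0.977500+0.947500+0.914700))/(1+874/37523) = 4563/5000 ≈ 0.912600
step 5 [2.5y] bond c/2=3/100: DF=(130989/125000 − 3/100·(0.977500+0.947500+0.914700+0.912600))/(1+3/100) = 9081/10000 ≈ 0.908100

1 1/2 391/400
2 1 379/400
3 3/2 9147/10000
4 2 4563/5000
5 5/2 9081/10000
DF(1y) is solved at step 2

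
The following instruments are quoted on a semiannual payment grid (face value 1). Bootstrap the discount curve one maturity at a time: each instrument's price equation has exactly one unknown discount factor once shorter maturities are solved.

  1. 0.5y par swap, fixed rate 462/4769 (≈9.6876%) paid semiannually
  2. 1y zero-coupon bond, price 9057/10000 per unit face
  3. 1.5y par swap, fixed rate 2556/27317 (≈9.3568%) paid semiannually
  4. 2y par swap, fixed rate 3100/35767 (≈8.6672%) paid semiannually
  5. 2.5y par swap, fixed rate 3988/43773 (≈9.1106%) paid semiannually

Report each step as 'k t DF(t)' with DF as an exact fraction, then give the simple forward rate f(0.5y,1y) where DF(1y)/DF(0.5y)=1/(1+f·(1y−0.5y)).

step 1 [0.5y] swap r/2=231/4769: DF=(1 − 231/4769·(0))/(1+231/4769) = 4769/5000 ≈ 0.953800
step 2 [1y] zero: DF = P = 9057/10000 ≈ 0.905700
step 3 [1.5y] swap r/2=1278/27317: DF=(1 − 1278/27317·(0.953800+0.905700))/(1+1278/27317) = 4361/5000 ≈ 0.872200
step 4 [2y] swap r/2=1550/35767: DF=(1 − 1550/35767·(0.953800+0.905700+0.872200))/(1+1550/35767) = 169/200 ≈ 0.845000
step 5 [2.5y] swap r/2=1994/43773: DF=(1 − 1994/43773·(0.953800+0.905700+0.872200+0.845000))/(1+1994/43773) = 4003/5000 ≈ 0.800600

1 1/2 4769/5000
2 1 9057/10000
3 3/2 4361/5000
4 2 169/200
5 5/2 4003/5000
f(0.5y,1y) = ((4769/5000)/(9057/10000) − 1)/(1/2) = 962/9057 ≈ 10.6216%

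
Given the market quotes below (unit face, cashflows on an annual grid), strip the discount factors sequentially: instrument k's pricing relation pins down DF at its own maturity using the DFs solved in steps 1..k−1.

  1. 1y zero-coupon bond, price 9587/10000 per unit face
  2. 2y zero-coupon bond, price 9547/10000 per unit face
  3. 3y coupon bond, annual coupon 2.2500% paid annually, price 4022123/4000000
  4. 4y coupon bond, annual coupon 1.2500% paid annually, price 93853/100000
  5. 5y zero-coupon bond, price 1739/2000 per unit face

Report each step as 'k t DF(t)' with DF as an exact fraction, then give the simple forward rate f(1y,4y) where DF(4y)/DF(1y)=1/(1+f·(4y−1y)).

step 1 [1y] zero: DF = P = 9587/10000 ≈ 0.958700
step 2 [2y] zero: DF = P = 9547/10000 ≈ 0.954700
step 3 [3y] bond c/1=9/400: DF=(4022123/4000000 − 9/400·(0.958700+0.954700))/(1+9/400) = 9413/10000 ≈ 0.941300
step 4 [4y] bond c/1=1/80: DF=(93853/100000 − 1/80·(0.958700+0.954700+0.941300))/(1+1/80) = 8917/10000 ≈ 0.891700
step 5 [5y] zero: DF = P = 1739/2000 ≈ 0.869500

1 1 9587/10000
2 2 9547/10000
3 3 9413/10000
4 4 8917/10000
5 5 1739/2000
f(1y,4y) = ((9587/10000)/(8917/10000) − 1)/(3) = 670/26751 ≈ 2.5046%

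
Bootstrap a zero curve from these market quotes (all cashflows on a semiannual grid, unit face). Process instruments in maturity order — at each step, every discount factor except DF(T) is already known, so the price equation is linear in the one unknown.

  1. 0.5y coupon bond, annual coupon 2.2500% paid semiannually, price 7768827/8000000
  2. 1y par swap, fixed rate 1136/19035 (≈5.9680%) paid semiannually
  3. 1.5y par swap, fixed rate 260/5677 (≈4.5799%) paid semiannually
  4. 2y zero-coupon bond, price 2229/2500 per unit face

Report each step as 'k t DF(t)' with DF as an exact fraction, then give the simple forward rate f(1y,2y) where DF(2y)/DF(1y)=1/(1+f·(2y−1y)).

step 1 [0.5y] bond c/2=9/800: DF=(7768827/8000000 − 9/800·(0))/(1+9/800) = 9603/10000 ≈ 0.960300
step 2 [1y] swap r/2=568/19035: DF=(1 − 568/19035·(0.960300))/(1+568/19035) = 1179/1250 ≈ 0.943200
step 3 [1.5y] swap r/2=130/5677: DF=(1 − 130/5677·(0.960300+0.943200))/(1+130/5677) = 187/200 ≈ 0.935000
step 4 [2y] zero: DF = P = 2229/2500 ≈ 0.891600

1 1/2 9603/10000
2 1 1179/1250
3 3/2 187/200
4 2 2229/2500
f(1y,2y) = ((1179/1250)/(2229/2500) − 1)/(1) = 43/743 ≈ 5.7873%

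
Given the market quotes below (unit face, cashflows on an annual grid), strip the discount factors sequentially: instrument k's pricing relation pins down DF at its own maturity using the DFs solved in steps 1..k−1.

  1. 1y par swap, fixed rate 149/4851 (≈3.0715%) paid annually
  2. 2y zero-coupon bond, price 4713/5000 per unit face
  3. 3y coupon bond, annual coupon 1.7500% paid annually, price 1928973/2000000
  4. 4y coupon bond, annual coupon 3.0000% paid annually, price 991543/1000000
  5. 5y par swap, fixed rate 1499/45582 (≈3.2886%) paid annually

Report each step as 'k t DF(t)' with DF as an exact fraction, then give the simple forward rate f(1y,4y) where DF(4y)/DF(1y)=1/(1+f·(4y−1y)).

1 1 4851/5000
2 2 4713/5000
3 3 183/200
4 4 8803/10000
5 5 8501/10000
f(1y,4y) = ((4851/5000)/(8803/10000) − 1)/(3) = 899/26409 ≈ 3.4041%

step 1 [1y] swap r/1=149/4851: DF=(1 − 149/4851·(0))/(1+149/4851) = 4851/5000 ≈ 0.970200
step 2 [2y] zero: DF = P = 4713/5000 ≈ 0.942600
step 3 [3y] bond c/1=7/400: DF=(1928973/2000000 − 7/400·(0.970200+0.942600))/(1+7/400) = 183/200 ≈ 0.915000
step 4 [4y] bond c/1=3/100: DF=(991543/1000000 − 3/100·(0.970200+0.942600+0.915000))/(1+3/100) = 8803/10000 ≈ 0.880300
step 5 [5y] swap r/1=1499/45582: DF=(1 − 1499/45582·(0.970200+0.942600+0.915000+0.880300))/(1+1499/45582) = 8501/10000 ≈ 0.850100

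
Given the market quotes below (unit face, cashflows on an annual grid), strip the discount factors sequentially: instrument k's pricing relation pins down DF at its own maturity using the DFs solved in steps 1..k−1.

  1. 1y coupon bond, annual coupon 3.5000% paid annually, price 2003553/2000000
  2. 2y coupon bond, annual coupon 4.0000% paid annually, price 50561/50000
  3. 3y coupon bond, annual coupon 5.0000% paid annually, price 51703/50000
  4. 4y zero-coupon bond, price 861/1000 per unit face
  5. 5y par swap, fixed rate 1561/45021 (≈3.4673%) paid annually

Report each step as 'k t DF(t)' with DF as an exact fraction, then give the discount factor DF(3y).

step 1 [1y] bond c/1=7/200: DF=(2003553/2000000 − 7/200·(0))/(1+7/200) = 9679/10000 ≈ 0.967900
step 2 [2y] bond c/1=1/25: DF=(50561/50000 − 1/25·(0.967900))/(1+1/25) = 9351/10000 ≈ 0.935100
step 3 [3y] bond c/1=1/20: DF=(51703/50000 − 1/20·(0.967900+0.935100))/(1+1/20) = 4471/5000 ≈ 0.894200
step 4 [4y] zero: DF = P = 861/1000 ≈ 0.861000
step 5 [5y] swap r/1=1561/45021: DF=(1 − 1561/45021·(0.967900+0.935100+0.894200+0.861000))/(1+1561/45021) = 8439/10000 ≈ 0.843900

1 1 9679/10000
2 2 9351/10000
3 3 4471/5000
4 4 861/1000
5 5 8439/10000
DF(3y) = 4471/5000 ≈ 0.894200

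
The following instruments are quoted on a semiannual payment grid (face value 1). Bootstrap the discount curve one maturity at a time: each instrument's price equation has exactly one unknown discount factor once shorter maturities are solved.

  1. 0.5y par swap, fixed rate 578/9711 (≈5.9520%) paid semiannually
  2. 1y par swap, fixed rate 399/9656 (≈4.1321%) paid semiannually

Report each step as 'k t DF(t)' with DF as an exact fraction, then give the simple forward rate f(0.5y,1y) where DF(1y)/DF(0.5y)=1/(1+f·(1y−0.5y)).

step 1 [0.5y] swap r/2=289/9711: DF=(1 − 289/9711·(0))/(1+289/9711) = 9711/10000 ≈ 0.971100
step 2 [1y] swap r/2=399/19312: DF=(1 − 399/19312·(0.971100))/(1+399/19312) = 9601/10000 ≈ 0.960100

1 1/2 9711/10000
2 1 9601/10000
f(0.5y,1y) = ((9711/10000)/(9601/10000) − 1)/(1/2) = 220/9601 ≈ 2.2914%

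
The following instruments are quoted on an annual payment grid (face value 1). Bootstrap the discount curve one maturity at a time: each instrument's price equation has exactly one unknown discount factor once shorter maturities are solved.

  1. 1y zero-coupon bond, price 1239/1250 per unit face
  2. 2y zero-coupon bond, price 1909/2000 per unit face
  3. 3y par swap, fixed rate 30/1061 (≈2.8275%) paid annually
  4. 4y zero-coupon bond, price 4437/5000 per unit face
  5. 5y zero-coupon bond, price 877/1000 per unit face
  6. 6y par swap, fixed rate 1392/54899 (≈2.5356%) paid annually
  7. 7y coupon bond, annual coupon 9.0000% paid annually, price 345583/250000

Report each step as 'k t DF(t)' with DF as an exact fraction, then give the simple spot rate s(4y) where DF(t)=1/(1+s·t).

1 1 1239/1250
2 2 1909/2000
3 3 919/1000
4 4 4437/5000
5 5 877/1000
6 6 538/625
7 7 8149/10000
s(4y) = (1/(4437/5000) − 1)/(4) = 563/17748 ≈ 3.1722%

step 1 [1y] zero: DF = P = 1239/1250 ≈ 0.991200
step 2 [2y] zero: DF = P = 1909/2000 ≈ 0.954500
step 3 [3y] swap r/1=30/1061: DF=(1 − 30/1061·(0.991200+0.954500))/(1+30/1061) = 919/1000 ≈ 0.919000
step 4 [4y] zero: DF = P = 4437/5000 ≈ 0.887400
step 5 [5y] zero: DF = P = 877/1000 ≈ 0.877000
step 6 [6y] swap r/1=1392/54899: DF=(1 − 1392/54899·(0.991200+0.954500+0.919000+0.887400+0.877000))/(1+1392/54899) = 538/625 ≈ 0.860800
step 7 [7y] bond c/1=9/100: DF=(345583/250000 − 9/100·(0.991200+0.954500+0.919000+0.887400+0.877000+0.860800))/(1+9/100) = 8149/10000 ≈ 0.814900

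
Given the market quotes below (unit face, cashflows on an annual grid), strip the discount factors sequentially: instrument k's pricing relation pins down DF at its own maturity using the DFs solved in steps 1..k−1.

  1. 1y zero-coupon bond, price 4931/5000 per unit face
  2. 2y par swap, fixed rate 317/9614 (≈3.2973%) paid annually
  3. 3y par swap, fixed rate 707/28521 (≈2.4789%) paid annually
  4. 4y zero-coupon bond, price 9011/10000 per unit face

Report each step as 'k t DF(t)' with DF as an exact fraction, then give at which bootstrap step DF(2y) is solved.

1 1 4931/5000
2 2 4683/5000
3 3 9293/10000
4 4 9011/10000
DF(2y) is solved at step 2

step 1 [1y] zero: DF = P = 4931/5000 ≈ 0.986200
step 2 [2y] swap r/1=317/9614: DF=(1 − 317/9614·(0.986200))/(1+317/9614) = 4683/5000 ≈ 0.936600
step 3 [3y] swap r/1=707/28521: DF=(1 − 707/28521·(0.986200+0.936600))/(1+707/28521) = 9293/10000 ≈ 0.929300
step 4 [4y] zero: DF = P = 9011/10000 ≈ 0.901100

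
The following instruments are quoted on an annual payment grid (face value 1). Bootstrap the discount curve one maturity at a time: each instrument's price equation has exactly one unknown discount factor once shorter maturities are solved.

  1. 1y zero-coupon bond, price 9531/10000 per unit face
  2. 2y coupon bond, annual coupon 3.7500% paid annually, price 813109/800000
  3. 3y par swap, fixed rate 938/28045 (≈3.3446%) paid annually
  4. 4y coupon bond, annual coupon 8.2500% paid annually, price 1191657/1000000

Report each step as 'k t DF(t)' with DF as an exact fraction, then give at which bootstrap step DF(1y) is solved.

step 1 [1y] zero: DF = P = 9531/10000 ≈ 0.953100
step 2 [2y] bond c/1=3/80: DF=(813109/800000 − 3/80·(0.953100))/(1+3/80) = 2363/2500 ≈ 0.945200
step 3 [3y] swap r/1=938/28045: DF=(1 − 938/28045·(0.953100+0.945200))/(1+938/28045) = 4531/5000 ≈ 0.906200
step 4 [4y] bond c/1=33/400: DF=(1191657/1000000 − 33/400·(0.953100+0.945200+0.906200))/(1+33/400) = 8871/10000 ≈ 0.887100

1 1 9531/10000
2 2 2363/2500
3 3 4531/5000
4 4 8871/10000
DF(1y) is solved at step 1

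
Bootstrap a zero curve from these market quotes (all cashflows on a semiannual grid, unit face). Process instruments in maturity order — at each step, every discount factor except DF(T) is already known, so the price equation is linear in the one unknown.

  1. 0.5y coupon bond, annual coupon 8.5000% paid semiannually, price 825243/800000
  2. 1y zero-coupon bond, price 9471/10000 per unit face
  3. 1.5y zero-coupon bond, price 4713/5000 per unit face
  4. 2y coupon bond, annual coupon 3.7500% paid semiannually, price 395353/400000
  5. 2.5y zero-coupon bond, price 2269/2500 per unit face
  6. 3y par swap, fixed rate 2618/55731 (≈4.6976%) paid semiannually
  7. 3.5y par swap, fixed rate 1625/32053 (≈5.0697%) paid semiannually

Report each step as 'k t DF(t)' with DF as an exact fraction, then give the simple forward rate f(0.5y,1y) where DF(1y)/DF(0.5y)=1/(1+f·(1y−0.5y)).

step 1 [0.5y] bond c/2=17/400: DF=(825243/800000 − 17/400·(0))/(1+17/400) = 1979/2000 ≈ 0.989500
step 2 [1y] zero: DF = P = 9471/10000 ≈ 0.947100
step 3 [1.5y] zero: DF = P = 4713/5000 ≈ 0.942600
step 4 [2y] bond c/2=3/160: DF=(395353/400000 − 3/160·(0.989500+0.947100+0.942600))/(1+3/160) = 2293/2500 ≈ 0.917200
step 5 [2.5y] zero: DF = P = 2269/2500 ≈ 0.907600
step 6 [3y] swap r/2=1309/55731: DF=(1 − 1309/55731·(0.989500+0.947100+0.942600+0.917200+0.907600))/(1+1309/55731) = 8691/10000 ≈ 0.869100
step 7 [3.5y] swap r/2=1625/64106: DF=(1 − 1625/64106·(0.989500+0.947100+0.942600+0.917200+0.907600+0.869100))/(1+1625/64106) = 67/80 ≈ 0.837500

1 1/2 1979/2000
2 1 9471/10000
3 3/2 4713/5000
4 2 2293/2500
5 5/2 2269/2500
6 3 8691/10000
7 7/2 67/80
f(0.5y,1y) = ((1979/2000)/(9471/10000) − 1)/(1/2) = 848/9471 ≈ 8.9536%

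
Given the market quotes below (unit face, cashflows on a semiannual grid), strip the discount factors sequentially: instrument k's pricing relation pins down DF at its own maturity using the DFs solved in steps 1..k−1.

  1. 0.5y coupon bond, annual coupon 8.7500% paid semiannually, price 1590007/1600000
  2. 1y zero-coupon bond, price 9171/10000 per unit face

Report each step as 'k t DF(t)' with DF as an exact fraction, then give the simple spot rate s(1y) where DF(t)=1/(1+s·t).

1 1/2 9521/10000
2 1 9171/10000
s(1y) = (1/(9171/10000) − 1)/(1) = 829/9171 ≈ 9.0394%

step 1 [0.5y] bond c/2=7/160: DF=(1590007/1600000 − 7/160·(0))/(1+7/160) = 9521/10000 ≈ 0.952100
step 2 [1y] zero: DF = P = 9171/10000 ≈ 0.917100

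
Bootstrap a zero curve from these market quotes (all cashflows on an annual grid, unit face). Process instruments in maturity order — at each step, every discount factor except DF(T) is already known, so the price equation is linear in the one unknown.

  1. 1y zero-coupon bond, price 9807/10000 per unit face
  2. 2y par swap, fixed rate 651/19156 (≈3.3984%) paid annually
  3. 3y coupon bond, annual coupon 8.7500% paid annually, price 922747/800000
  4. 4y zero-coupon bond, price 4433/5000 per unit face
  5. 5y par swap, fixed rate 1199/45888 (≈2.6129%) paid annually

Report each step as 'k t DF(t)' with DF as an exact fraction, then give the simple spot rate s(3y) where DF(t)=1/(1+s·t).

step 1 [1y] zero: DF = P = 9807/10000 ≈ 0.980700
step 2 [2y] swap r/1=651/19156: DF=(1 − 651/19156·(0.980700))/(1+651/19156) = 9349/10000 ≈ 0.934900
step 3 [3y] bond c/1=7/80: DF=(922747/800000 − 7/80·(0.980700+0.934900))/(1+7/80) = 1813/2000 ≈ 0.906500
step 4 [4y] zero: DF = P = 4433/5000 ≈ 0.886600
step 5 [5y] swap r/1=1199/45888: DF=(1 − 1199/45888·(0.980700+0.934900+0.906500+0.886600))/(1+1199/45888) = 8801/10000 ≈ 0.880100

1 1 9807/10000
2 2 9349/10000
3 3 1813/2000
4 4 4433/5000
5 5 8801/10000
s(3y) = (1/(1813/2000) − 1)/(3) = 187/5439 ≈ 3.4381%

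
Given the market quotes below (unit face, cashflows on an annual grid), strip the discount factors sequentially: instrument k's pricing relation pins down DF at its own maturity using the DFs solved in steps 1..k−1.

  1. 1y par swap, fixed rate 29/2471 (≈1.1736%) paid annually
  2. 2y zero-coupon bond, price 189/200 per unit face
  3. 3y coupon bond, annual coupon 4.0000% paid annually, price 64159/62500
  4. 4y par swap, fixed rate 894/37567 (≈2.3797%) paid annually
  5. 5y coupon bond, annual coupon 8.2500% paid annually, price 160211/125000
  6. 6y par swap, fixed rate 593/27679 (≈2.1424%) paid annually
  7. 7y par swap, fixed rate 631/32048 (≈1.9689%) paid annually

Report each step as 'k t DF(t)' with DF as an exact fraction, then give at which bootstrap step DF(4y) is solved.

1 1 2471/2500
2 2 189/200
3 3 9127/10000
4 4 4553/5000
5 5 8977/10000
6 6 4407/5000
7 7 4369/5000
DF(4y) is solved at step 4

step 1 [1y] swap r/1=29/2471: DF=(1 − 29/2471·(0))/(1+29/2471) = 2471/2500 ≈ 0.988400
step 2 [2y] zero: DF = P = 189/200 ≈ 0.945000
step 3 [3y] bond c/1=1/25: DF=(64159/62500 − 1/25·(0.988400+0.945000))/(1+1/25) = 9127/10000 ≈ 0.912700
step 4 [4y] swap r/1=894/37567: DF=(1 − 894/37567·(0.988400+0.945000+0.912700))/(1+894/37567) = 4553/5000 ≈ 0.910600
step 5 [5y] bond c/1=33/400: DF=(160211/125000 − 33/400·(0.988400+0.945000+0.912700+0.910600))/(1+33/400) = 8977/10000 ≈ 0.897700
step 6 [6y] swap r/1=593/27679: DF=(1 − 593/27679·(0.988400+0.945000+0.912700+0.910600+0.897700))/(1+593/27679) = 4407/5000 ≈ 0.881400
step 7 [7y] swap r/1=631/32048: DF=(1 − 631/32048·(0.988400+0.945000+0.912700+0.910600+0.897700+0.881400))/(1+631/32048) = 4369/5000 ≈ 0.873800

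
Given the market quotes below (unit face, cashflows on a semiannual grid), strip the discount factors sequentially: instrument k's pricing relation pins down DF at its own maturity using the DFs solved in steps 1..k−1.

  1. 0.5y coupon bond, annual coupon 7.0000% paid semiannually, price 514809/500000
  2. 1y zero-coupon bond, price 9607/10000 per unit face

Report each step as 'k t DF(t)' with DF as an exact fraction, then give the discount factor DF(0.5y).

step 1 [0.5y] bond c/2=7/200: DF=(514809/500000 − 7/200·(0))/(1+7/200) = 2487/2500 ≈ 0.994800
step 2 [1y] zero: DF = P = 9607/10000 ≈ 0.960700

1 1/2 2487/2500
2 1 9607/10000
DF(0.5y) = 2487/2500 ≈ 0.994800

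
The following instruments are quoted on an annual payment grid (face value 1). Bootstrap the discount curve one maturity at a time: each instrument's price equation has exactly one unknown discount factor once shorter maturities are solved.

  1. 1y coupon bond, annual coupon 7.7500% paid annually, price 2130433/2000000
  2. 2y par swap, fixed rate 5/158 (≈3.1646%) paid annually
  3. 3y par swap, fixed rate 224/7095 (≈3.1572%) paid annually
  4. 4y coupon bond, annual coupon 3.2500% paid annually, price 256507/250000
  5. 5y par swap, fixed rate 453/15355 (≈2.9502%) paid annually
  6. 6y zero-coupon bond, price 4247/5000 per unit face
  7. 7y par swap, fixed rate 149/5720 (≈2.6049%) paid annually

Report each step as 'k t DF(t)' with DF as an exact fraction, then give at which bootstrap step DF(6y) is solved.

1 1 4943/5000
2 2 939/1000
3 3 569/625
4 4 2261/2500
5 5 8641/10000
6 6 4247/5000
7 7 8361/10000
DF(6y) is solved at step 6

step 1 [1y] bond c/1=31/400: DF=(2130433/2000000 − 31/400·(0))/(1+31/400) = 4943/5000 ≈ 0.988600
step 2 [2y] swap r/1=5/158: DF=(1 − 5/158·(0.988600))/(1+5/158) = 939/1000 ≈ 0.939000
step 3 [3y] swap r/1=224/7095: DF=(1 − 224/7095·(0.988600+0.939000))/(1+224/7095) = 569/625 ≈ 0.910400
step 4 [4y] bond c/1=13/400: DF=(256507/250000 − 13/400·(0.988600+0.939000+0.910400))/(1+13/400) = 2261/2500 ≈ 0.904400
step 5 [5y] swap r/1=453/15355: DF=(1 − 453/15355·(0.988600+0.939000+0.910400+0.904400))/(1+453/15355) = 8641/10000 ≈ 0.864100
step 6 [6y] zero: DF = P = 4247/5000 ≈ 0.849400
step 7 [7y] swap r/1=149/5720: DF=(1 − 149/5720·(0.988600+0.939000+0.910400+0.904400+0.864100+0.849400))/(1+149/5720) = 8361/10000 ≈ 0.836100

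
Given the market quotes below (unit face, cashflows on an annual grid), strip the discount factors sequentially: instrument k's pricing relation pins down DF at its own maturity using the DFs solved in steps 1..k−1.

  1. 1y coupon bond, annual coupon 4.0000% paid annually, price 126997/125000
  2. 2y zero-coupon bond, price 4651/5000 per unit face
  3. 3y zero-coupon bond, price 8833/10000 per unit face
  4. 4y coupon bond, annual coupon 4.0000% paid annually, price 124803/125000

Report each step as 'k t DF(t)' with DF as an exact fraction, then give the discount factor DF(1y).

step 1 [1y] bond c/1=1/25: DF=(126997/125000 − 1/25·(0))/(1+1/25) = 9769/10000 ≈ 0.976900
step 2 [2y] zero: DF = P = 4651/5000 ≈ 0.930200
step 3 [3y] zero: DF = P = 8833/10000 ≈ 0.883300
step 4 [4y] bond c/1=1/25: DF=(124803/125000 − 1/25·(0.976900+0.930200+0.883300))/(1+1/25) = 8527/10000 ≈ 0.852700

1 1 9769/10000
2 2 4651/5000
3 3 8833/10000
4 4 8527/10000
DF(1y) = 9769/10000 ≈ 0.976900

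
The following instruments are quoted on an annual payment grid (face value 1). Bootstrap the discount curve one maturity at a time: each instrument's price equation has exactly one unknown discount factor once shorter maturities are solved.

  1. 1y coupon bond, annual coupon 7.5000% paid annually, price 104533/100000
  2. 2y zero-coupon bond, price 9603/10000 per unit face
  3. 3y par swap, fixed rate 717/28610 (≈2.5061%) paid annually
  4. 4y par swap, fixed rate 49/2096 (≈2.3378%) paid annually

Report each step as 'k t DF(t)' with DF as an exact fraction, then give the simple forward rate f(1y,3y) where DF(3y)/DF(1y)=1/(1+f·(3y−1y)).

1 1 2431/2500
2 2 9603/10000
3 3 9283/10000
4 4 4559/5000
f(1y,3y) = ((2431/2500)/(9283/10000) − 1)/(2) = 441/18566 ≈ 2.3753%

step 1 [1y] bond c/1=3/40: DF=(104533/100000 − 3/40·(0))/(1+3/40) = 2431/2500 ≈ 0.972400
step 2 [2y] zero: DF = P = 9603/10000 ≈ 0.960300
step 3 [3y] swap r/1=717/28610: DF=(1 − 717/28610·(0.972400+0.960300))/(1+717/28610) = 9283/10000 ≈ 0.928300
step 4 [4y] swap r/1=49/2096: DF=(1 − 49/2096·(0.972400+0.960300+0.928300))/(1+49/2096) = 4559/5000 ≈ 0.911800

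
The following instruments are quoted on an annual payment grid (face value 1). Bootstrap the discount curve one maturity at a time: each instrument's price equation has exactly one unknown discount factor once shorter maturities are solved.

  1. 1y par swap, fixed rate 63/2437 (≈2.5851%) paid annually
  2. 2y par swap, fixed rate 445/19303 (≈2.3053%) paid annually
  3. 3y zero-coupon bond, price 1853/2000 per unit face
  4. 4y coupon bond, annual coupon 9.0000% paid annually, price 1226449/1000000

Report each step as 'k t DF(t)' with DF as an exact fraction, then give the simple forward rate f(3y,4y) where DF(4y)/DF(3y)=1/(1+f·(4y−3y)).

1 1 2437/2500
2 2 1911/2000
3 3 1853/2000
4 4 8893/10000
f(3y,4y) = ((1853/2000)/(8893/10000) − 1)/(1) = 372/8893 ≈ 4.1831%

step 1 [1y] swap r/1=63/2437: DF=(1 − 63/2437·(0))/(1+63/2437) = 2437/2500 ≈ 0.974800
step 2 [2y] swap r/1=445/19303: DF=(1 − 445/19303·(0.974800))/(1+445/19303) = 1911/2000 ≈ 0.955500
step 3 [3y] zero: DF = P = 1853/2000 ≈ 0.926500
step 4 [4y] bond c/1=9/100: DF=(1226449/1000000 − 9/100·(0.974800+0.955500+0.926500))/(1+9/100) = 8893/10000 ≈ 0.889300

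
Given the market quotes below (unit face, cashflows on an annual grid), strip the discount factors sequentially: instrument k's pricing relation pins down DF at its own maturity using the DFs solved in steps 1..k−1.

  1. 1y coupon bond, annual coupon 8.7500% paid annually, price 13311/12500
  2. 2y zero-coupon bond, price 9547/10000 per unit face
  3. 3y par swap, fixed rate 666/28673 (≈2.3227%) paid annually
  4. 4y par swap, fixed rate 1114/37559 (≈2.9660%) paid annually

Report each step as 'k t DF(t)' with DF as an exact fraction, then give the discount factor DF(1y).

1 1 612/625
2 2 9547/10000
3 3 4667/5000
4 4 4443/5000
DF(1y) = 612/625 ≈ 0.979200

step 1 [1y] bond c/1=7/80: DF=(13311/12500 − 7/80·(0))/(1+7/80) = 612/625 ≈ 0.979200
step 2 [2y] zero: DF = P = 9547/10000 ≈ 0.954700
step 3 [3y] swap r/1=666/28673: DF=(1 − 666/28673·(0.979200+0.954700))/(1+666/28673) = 4667/5000 ≈ 0.933400
step 4 [4y] swap r/1=1114/37559: DF=(1 − 1114/37559·(0.979200+0.954700+0.933400))/(1+1114/37559) = 4443/5000 ≈ 0.888600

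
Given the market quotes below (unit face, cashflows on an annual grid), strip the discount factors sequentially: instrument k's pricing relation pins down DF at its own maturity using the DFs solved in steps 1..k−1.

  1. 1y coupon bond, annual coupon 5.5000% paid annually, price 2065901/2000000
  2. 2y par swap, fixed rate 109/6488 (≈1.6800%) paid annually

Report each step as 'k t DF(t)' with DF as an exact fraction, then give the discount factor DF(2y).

step 1 [1y] bond c/1=11/200: DF=(2065901/2000000 − 11/200·(0))/(1+11/200) = 9791/10000 ≈ 0.979100
step 2 [2y] swap r/1=109/6488: DF=(1 − 109/6488·(0.979100))/(1+109/6488) = 9673/10000 ≈ 0.967300

1 1 9791/10000
2 2 9673/10000
DF(2y) = 9673/10000 ≈ 0.967300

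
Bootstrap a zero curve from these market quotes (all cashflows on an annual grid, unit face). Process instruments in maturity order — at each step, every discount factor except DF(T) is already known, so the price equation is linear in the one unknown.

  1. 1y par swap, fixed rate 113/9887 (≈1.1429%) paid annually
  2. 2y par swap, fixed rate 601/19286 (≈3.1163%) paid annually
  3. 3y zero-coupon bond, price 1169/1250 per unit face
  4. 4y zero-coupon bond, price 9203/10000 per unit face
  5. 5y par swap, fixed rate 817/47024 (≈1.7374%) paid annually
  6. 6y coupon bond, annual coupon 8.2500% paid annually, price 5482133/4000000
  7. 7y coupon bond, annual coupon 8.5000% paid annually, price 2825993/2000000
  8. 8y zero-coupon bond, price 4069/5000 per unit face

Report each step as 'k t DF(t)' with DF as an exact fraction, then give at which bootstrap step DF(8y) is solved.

1 1 9887/10000
2 2 9399/10000
3 3 1169/1250
4 4 9203/10000
5 5 9183/10000
6 6 9077/10000
7 7 2157/2500
8 8 4069/5000
DF(8y) is solved at step 8

step 1 [1y] swap r/1=113/9887: DF=(1 − 113/9887·(0))/(1+113/9887) = 9887/10000 ≈ 0.988700
step 2 [2y] swap r/1=601/19286: DF=(1 − 601/19286·(0.988700))/(1+601/19286) = 9399/10000 ≈ 0.939900
step 3 [3y] zero: DF = P = 1169/1250 ≈ 0.935200
step 4 [4y] zero: DF = P = 9203/10000 ≈ 0.920300
step 5 [5y] swap r/1=817/47024: DF=(1 − 817/47024·(0.988700+0.939900+0.935200+0.920300))/(1+817/47024) = 9183/10000 ≈ 0.918300
step 6 [6y] bond c/1=33/400: DF=(5482133/4000000 − 33/400·(0.988700+0.939900+0.935200+0.920300+0.918300))/(1+33/400) = 9077/10000 ≈ 0.907700
step 7 [7y] bond c/1=17/200: DF=(2825993/2000000 − 17/200·(0.988700+0.939900+0.935200+0.920300+0.918300+0.907700))/(1+17/200) = 2157/2500 ≈ 0.862800
step 8 [8y] zero: DF = P = 4069/5000 ≈ 0.813800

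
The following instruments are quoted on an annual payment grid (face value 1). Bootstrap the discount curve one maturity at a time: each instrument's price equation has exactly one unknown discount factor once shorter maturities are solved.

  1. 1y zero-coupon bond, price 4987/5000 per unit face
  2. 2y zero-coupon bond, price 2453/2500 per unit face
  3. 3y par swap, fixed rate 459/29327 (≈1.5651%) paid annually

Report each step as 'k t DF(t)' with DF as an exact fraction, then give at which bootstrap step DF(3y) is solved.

step 1 [1y] zero: DF = P = 4987/5000 ≈ 0.997400
step 2 [2y] zero: DF = P = 2453/2500 ≈ 0.981200
step 3 [3y] swap r/1=459/29327: DF=(1 − 459/29327·(0.997400+0.981200))/(1+459/29327) = 9541/10000 ≈ 0.954100

1 1 4987/5000
2 2 2453/2500
3 3 9541/10000
DF(3y) is solved at step 3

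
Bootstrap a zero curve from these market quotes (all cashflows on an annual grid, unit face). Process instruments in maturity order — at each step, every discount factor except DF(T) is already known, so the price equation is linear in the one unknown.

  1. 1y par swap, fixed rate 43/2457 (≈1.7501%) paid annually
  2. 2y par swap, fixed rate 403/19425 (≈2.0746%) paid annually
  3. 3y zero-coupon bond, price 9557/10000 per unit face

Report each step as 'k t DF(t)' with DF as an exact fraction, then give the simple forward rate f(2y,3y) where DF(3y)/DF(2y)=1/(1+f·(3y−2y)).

step 1 [1y] swap r/1=43/2457: DF=(1 − 43/2457·(0))/(1+43/2457) = 2457/2500 ≈ 0.982800
step 2 [2y] swap r/1=403/19425: DF=(1 − 403/19425·(0.982800))/(1+403/19425) = 9597/10000 ≈ 0.959700
step 3 [3y] zero: DF = P = 9557/10000 ≈ 0.955700

1 1 2457/2500
2 2 9597/10000
3 3 9557/10000
f(2y,3y) = ((9597/10000)/(9557/10000) − 1)/(1) = 40/9557 ≈ 0.4185%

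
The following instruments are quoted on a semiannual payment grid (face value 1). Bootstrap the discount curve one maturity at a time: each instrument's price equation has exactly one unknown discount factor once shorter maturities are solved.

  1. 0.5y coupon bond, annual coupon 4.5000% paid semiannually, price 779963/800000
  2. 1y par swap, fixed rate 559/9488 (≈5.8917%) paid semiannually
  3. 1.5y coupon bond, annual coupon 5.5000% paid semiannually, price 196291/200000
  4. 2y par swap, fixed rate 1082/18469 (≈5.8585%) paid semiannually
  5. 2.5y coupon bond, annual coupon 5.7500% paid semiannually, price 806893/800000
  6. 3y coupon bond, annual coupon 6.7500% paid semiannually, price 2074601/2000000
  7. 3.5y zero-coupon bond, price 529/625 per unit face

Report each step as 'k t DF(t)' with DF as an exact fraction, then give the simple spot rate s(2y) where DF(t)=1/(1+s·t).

1 1/2 1907/2000
2 1 9441/10000
3 3/2 2261/2500
4 2 4459/5000
5 5/2 2193/2500
6 3 4271/5000
7 7/2 529/625
s(2y) = (1/(4459/5000) − 1)/(2) = 541/8918 ≈ 6.0664%

step 1 [0.5y] bond c/2=9/400: DF=(779963/800000 − 9/400·(0))/(1+9/400) = 1907/2000 ≈ 0.953500
step 2 [1y] swap r/2=559/18976: DF=(1 − 559/18976·(0.953500))/(1+559/18976) = 9441/10000 ≈ 0.944100
step 3 [1.5y] bond c/2=11/400: DF=(196291/200000 − 11/400·(0.953500+0.944100))/(1+11/400) = 2261/2500 ≈ 0.904400
step 4 [2y] swap r/2=541/18469: DF=(1 − 541/18469·(0.953500+0.944100+0.904400))/(1+541/18469) = 4459/5000 ≈ 0.891800
step 5 [2.5y] bond c/2=23/800: DF=(806893/800000 − 23/800·(0.953500+0.944100+0.904400+0.891800))/(1+23/800) = 2193/2500 ≈ 0.877200
step 6 [3y] bond c/2=27/800: DF=(2074601/2000000 − 27/800·(0.953500+0.944100+0.904400+0.891800+0.877200))/(1+27/800) = 4271/5000 ≈ 0.854200
step 7 [3.5y] zero: DF = P = 529/625 ≈ 0.846400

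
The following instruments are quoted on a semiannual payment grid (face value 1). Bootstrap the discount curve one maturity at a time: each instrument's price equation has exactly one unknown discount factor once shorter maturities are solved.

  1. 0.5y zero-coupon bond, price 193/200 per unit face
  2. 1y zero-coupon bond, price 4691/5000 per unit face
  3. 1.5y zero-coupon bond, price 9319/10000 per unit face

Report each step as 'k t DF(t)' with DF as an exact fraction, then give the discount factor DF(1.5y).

1 1/2 193/200
2 1 4691/5000
3 3/2 9319/10000
DF(1.5y) = 9319/10000 ≈ 0.931900

step 1 [0.5y] zero: DF = P = 193/200 ≈ 0.965000
step 2 [1y] zero: DF = P = 4691/5000 ≈ 0.938200
step 3 [1.5y] zero: DF = P = 9319/10000 ≈ 0.931900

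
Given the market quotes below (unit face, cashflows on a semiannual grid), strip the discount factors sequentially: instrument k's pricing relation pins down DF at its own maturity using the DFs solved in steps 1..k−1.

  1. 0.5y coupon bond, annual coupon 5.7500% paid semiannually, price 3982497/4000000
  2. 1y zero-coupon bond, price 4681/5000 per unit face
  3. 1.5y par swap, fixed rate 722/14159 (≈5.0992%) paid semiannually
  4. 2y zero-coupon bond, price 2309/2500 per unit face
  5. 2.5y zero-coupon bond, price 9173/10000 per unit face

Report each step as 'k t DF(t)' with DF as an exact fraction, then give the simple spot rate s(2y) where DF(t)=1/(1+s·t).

1 1/2 4839/5000
2 1 4681/5000
3 3/2 4639/5000
4 2 2309/2500
5 5/2 9173/10000
s(2y) = (1/(2309/2500) − 1)/(2) = 191/4618 ≈ 4.1360%

step 1 [0.5y] bond c/2=23/800: DF=(3982497/4000000 − 23/800·(0))/(1+23/800) = 4839/5000 ≈ 0.967800
step 2 [1y] zero: DF = P = 4681/5000 ≈ 0.936200
step 3 [1.5y] swap r/2=361/14159: DF=(1 − 361/14159·(0.967800+0.936200))/(1+361/14159) = 4639/5000 ≈ 0.927800
step 4 [2y] zero: DF = P = 2309/2500 ≈ 0.923600
step 5 [2.5y] zero: DF = P = 9173/10000 ≈ 0.917300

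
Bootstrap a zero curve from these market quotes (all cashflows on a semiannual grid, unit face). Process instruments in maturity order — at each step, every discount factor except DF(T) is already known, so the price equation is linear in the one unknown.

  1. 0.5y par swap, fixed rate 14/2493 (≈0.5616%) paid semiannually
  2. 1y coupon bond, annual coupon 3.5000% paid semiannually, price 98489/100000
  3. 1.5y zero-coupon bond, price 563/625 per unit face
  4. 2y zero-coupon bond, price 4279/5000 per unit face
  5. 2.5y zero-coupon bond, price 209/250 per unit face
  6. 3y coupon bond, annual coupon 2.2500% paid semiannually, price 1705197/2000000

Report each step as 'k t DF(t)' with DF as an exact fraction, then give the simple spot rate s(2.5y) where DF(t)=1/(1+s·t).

1 1/2 2493/2500
2 1 2377/2500
3 3/2 563/625
4 2 4279/5000
5 5/2 209/250
6 3 3963/5000
s(2.5y) = (1/(209/250) − 1)/(5/2) = 82/1045 ≈ 7.8469%

step 1 [0.5y] swap r/2=7/2493: DF=(1 − 7/2493·(0))/(1+7/2493) = 2493/2500 ≈ 0.997200
step 2 [1y] bond c/2=7/400: DF=(98489/100000 − 7/400·(0.997200))/(1+7/400) = 2377/2500 ≈ 0.950800
step 3 [1.5y] zero: DF = P = 563/625 ≈ 0.900800
step 4 [2y] zero: DF = P = 4279/5000 ≈ 0.855800
step 5 [2.5y] zero: DF = P = 209/250 ≈ 0.836000
step 6 [3y] bond c/2=9/800: DF=(1705197/2000000 − 9/800·(0.997200+0.950800+0.900800+0.855800+0.836000))/(1+9/800) = 3963/5000 ≈ 0.792600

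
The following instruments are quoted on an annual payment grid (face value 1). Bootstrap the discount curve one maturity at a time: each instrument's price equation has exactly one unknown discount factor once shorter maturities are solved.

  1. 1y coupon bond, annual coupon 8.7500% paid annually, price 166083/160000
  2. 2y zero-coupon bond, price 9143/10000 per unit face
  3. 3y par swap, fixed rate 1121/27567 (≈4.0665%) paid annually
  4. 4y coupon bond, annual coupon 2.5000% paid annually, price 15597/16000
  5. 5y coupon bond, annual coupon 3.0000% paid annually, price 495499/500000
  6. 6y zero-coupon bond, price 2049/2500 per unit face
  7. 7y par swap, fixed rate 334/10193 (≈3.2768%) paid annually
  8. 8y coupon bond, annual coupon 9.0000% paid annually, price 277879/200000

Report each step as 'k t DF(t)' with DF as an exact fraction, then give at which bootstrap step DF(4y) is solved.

1 1 1909/2000
2 2 9143/10000
3 3 8879/10000
4 4 4419/5000
5 5 8561/10000
6 6 2049/2500
7 7 1999/2500
8 8 7697/10000
DF(4y) is solved at step 4

step 1 [1y] bond c/1=7/80: DF=(166083/160000 − 7/80·(0))/(1+7/80) = 1909/2000 ≈ 0.954500
step 2 [2y] zero: DF = P = 9143/10000 ≈ 0.914300
step 3 [3y] swap r/1=1121/27567: DF=(1 − 1121/27567·(0.954500+0.914300))/(1+1121/27567) = 8879/10000 ≈ 0.887900
step 4 [4y] bond c/1=1/40: DF=(15597/16000 − 1/40·(0.954500+0.914300+0.887900))/(1+1/40) = 4419/5000 ≈ 0.883800
step 5 [5y] bond c/1=3/100: DF=(495499/500000 − 3/100·(0.954500+0.914300+0.887900+0.883800))/(1+3/100) = 8561/10000 ≈ 0.856100
step 6 [6y] zero: DF = P = 2049/2500 ≈ 0.819600
step 7 [7y] swap r/1=334/10193: DF=(1 − 334/10193·(0.954500+0.914300+0.887900+0.883800+0.856100+0.819600))/(1+334/10193) = 1999/2500 ≈ 0.799600
step 8 [8y] bond c/1=9/100: DF=(277879/200000 − 9/100·(0.954500+0.914300+0.887900+0.883800+0.856100+0.819600+0.799600))/(1+9/100) = 7697/10000 ≈ 0.769700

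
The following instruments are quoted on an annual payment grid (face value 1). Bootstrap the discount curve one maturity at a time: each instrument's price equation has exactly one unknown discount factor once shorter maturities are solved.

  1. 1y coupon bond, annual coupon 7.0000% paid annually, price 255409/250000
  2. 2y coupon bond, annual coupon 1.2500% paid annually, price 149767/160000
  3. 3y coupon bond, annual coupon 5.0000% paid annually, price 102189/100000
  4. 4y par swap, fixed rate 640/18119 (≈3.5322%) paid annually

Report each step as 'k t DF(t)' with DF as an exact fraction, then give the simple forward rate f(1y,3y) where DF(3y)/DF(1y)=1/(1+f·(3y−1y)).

1 1 2387/2500
2 2 9127/10000
3 3 8843/10000
4 4 109/125
f(1y,3y) = ((2387/2500)/(8843/10000) − 1)/(2) = 705/17686 ≈ 3.9862%

step 1 [1y] bond c/1=7/100: DF=(255409/250000 − 7/100·(0))/(1+7/100) = 2387/2500 ≈ 0.954800
step 2 [2y] bond c/1=1/80: DF=(149767/160000 − 1/80·(0.954800))/(1+1/80) = 9127/10000 ≈ 0.912700
step 3 [3y] bond c/1=1/20: DF=(102189/100000 − 1/20·(0.954800+0.912700))/(1+1/20) = 8843/10000 ≈ 0.884300
step 4 [4y] swap r/1=640/18119: DF=(1 − 640/18119·(0.954800+0.912700+0.884300))/(1+640/18119) = 109/125 ≈ 0.872000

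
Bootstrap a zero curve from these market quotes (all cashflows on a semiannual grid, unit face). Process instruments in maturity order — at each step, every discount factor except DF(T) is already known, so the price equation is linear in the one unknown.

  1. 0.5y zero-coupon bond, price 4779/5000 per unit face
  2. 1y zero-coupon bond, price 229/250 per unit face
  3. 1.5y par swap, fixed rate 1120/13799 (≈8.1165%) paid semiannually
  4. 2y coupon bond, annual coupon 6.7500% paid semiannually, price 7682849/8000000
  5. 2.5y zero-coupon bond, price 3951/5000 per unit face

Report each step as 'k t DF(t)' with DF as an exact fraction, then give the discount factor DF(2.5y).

1 1/2 4779/5000
2 1 229/250
3 3/2 111/125
4 2 8389/10000
5 5/2 3951/5000
DF(2.5y) = 3951/5000 ≈ 0.790200

step 1 [0.5y] zero: DF = P = 4779/5000 ≈ 0.955800
step 2 [1y] zero: DF = P = 229/250 ≈ 0.916000
step 3 [1.5y] swap r/2=560/13799: DF=(1 − 560/13799·(0.955800+0.916000))/(1+560/13799) = 111/125 ≈ 0.888000
step 4 [2y] bond c/2=27/800: DF=(7682849/8000000 − 27/800·(0.955800+0.916000+0.888000))/(1+27/800) = 8389/10000 ≈ 0.838900
step 5 [2.5y] zero: DF = P = 3951/5000 ≈ 0.790200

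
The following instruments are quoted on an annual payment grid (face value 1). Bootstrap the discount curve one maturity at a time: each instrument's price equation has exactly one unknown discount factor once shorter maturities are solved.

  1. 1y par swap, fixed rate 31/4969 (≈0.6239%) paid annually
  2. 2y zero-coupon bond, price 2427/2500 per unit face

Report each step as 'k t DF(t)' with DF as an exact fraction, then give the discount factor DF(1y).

1 1 4969/5000
2 2 2427/2500
DF(1y) = 4969/5000 ≈ 0.993800

step 1 [1y] swap r/1=31/4969: DF=(1 − 31/4969·(0))/(1+31/4969) = 4969/5000 ≈ 0.993800
step 2 [2y] zero: DF = P = 2427/2500 ≈ 0.970800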